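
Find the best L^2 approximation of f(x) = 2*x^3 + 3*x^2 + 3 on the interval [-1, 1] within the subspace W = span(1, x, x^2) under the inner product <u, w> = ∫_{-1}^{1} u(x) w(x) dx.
g(x) = 3*x^2 + 6*x/5 + 3

The best approximation g ∈ W is the orthogonal projection of f onto W. Writing g = a_0 + a_1 x + a_2 x^2, the coefficients solve the normal equations G · a = b where
  G_{ij} = <φ_i, φ_j> and b_i = <f, φ_i>, with φ_0 = 1, φ_1 = x, φ_2 = x^2.
G =
  [2, 0, 2/3]
  [0, 2/3, 0]
  [2/3, 0, 2/5],
b = (8, 4/5, 16/5).
Solving gives a_0 = 3, a_1 = 6/5, a_2 = 3, so
  g(x) = 3*x^2 + 6*x/5 + 3.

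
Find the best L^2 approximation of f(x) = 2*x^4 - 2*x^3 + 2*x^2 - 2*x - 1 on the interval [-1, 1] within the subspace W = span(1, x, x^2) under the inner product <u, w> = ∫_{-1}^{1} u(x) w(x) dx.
g(x) = 26*x^2/7 - 16*x/5 - 41/35

The best approximation g ∈ W is the orthogonal projection of f onto W. Writing g = a_0 + a_1 x + a_2 x^2, the coefficients solve the normal equations G · a = b where
  G_{ij} = <φ_i, φ_j> and b_i = <f, φ_i>, with φ_0 = 1, φ_1 = x, φ_2 = x^2.
G =
  [2, 0, 2/3]
  [0, 2/3, 0]
  [2/3, 0, 2/5],
b = (2/15, -32/15, 74/105).
Solving gives a_0 = -41/35, a_1 = -16/5, a_2 = 26/7, so
  g(x) = 26*x^2/7 - 16*x/5 - 41/35.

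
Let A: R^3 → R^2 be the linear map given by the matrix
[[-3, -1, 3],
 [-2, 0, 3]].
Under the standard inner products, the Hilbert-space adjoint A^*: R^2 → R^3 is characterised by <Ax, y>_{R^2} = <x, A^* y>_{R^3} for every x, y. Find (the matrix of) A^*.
A^* = A^T =
[[-3, -2],
 [-1, 0],
 [3, 3]]

For real matrices with standard dot products, the defining identity <Ax, y> = <x, A^* y> gives (Ax)^T y = x^T (A^*) y, i.e. x^T A^T y = x^T (A^*) y. Since this holds for all x, y, we must have A^* = A^T. Therefore
A^* =
[[-3, -2],
 [-1, 0],
 [3, 3]].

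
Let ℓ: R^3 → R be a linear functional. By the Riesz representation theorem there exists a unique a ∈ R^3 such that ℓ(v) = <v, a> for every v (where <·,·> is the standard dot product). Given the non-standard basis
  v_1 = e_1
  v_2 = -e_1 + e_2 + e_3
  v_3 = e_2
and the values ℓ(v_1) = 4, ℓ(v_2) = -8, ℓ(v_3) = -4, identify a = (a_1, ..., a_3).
a = (4, -4, 0)

Write a = (a_1, ..., a_3) in the standard basis. For each basis vector v_i, ℓ(v_i) = <v_i, a> is a linear equation in the a_j's. Collect the n equations into a matrix system V a = ℓ, where row i of V is v_i (expressed in the standard basis). Since V is invertible (lower-triangular with 1s on the diagonal, up to permutation), solve by back-substitution:
  V =
[[1, 0, 0],
 [-1, 1, 1],
 [0, 1, 0]]
  V a = (4, -8, -4)
Solving gives a = (4, -4, 0).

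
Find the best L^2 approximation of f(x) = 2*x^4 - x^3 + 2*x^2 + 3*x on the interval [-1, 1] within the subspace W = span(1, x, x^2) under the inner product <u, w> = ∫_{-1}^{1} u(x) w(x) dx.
g(x) = 26*x^2/7 + 12*x/5 - 6/35

The best approximation g ∈ W is the orthogonal projection of f onto W. Writing g = a_0 + a_1 x + a_2 x^2, the coefficients solve the normal equations G · a = b where
  G_{ij} = <φ_i, φ_j> and b_i = <f, φ_i>, with φ_0 = 1, φ_1 = x, φ_2 = x^2.
G =
  [2, 0, 2/3]
  [0, 2/3, 0]
  [2/3, 0, 2/5],
b = (32/15, 8/5, 48/35).
Solving gives a_0 = -6/35, a_1 = 12/5, a_2 = 26/7, so
  g(x) = 26*x^2/7 + 12*x/5 - 6/35.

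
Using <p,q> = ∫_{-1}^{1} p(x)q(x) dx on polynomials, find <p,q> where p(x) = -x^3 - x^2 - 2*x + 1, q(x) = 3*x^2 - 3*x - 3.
<p,q> = 2

Expand the product: p(x)·q(x) = -3*x^5 + 12*x^2 + 3*x - 3.
∫_{-1}^{1} of each monomial x^k gives [2/(k+1) if k even, 0 if k odd]. Integrating term-by-term (or equivalently evaluating the antiderivative F(x) = -x^6/2 + 4*x^3 + 3*x^2/2 - 3*x at the endpoints):
  F(1) − F(−1) = 2 − (0) = 2.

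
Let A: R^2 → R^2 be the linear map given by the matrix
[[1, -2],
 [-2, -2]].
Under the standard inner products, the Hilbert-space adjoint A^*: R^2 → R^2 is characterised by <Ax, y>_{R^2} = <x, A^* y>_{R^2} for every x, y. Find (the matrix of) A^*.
A^* = A^T =
[[1, -2],
 [-2, -2]]

For real matrices with standard dot products, the defining identity <Ax, y> = <x, A^* y> gives (Ax)^T y = x^T (A^*) y, i.e. x^T A^T y = x^T (A^*) y. Since this holds for all x, y, we must have A^* = A^T. Therefore
A^* =
[[1, -2],
 [-2, -2]].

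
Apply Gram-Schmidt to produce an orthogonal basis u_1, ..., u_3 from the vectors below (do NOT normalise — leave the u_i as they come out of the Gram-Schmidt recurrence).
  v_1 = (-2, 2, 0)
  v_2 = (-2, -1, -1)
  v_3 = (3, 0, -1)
Orthogonal basis:
  u_1 = (-2, 2, 0)
  u_2 = (-3/2, -3/2, -1)
  u_3 = (6/11, 6/11, -18/11)

Apply the Gram-Schmidt recurrence
  u_1 = v_1
  u_i = v_i − Σ_{j<i} ((v_i · u_j) / (u_j · u_j)) · u_j.

Step by step this gives:
  u_1 = (-2, 2, 0)
  u_2 = (-3/2, -3/2, -1)
  u_3 = (6/11, 6/11, -18/11)

Orthogonality check:
  u_2 · u_1 = 0 (should be 0)
  u_3 · u_1 = 0 (should be 0)
  u_3 · u_2 = 0 (should be 0)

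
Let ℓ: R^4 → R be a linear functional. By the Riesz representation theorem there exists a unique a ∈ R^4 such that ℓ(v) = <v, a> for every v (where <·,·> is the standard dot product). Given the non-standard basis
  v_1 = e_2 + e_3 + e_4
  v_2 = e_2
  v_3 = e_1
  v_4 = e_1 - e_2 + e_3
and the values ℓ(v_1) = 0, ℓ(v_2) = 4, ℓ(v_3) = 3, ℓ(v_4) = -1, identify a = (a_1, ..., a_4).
a = (3, 4, 0, -4)

Write a = (a_1, ..., a_4) in the standard basis. For each basis vector v_i, ℓ(v_i) = <v_i, a> is a linear equation in the a_j's. Collect the n equations into a matrix system V a = ℓ, where row i of V is v_i (expressed in the standard basis). Since V is invertible (lower-triangular with 1s on the diagonal, up to permutation), solve by back-substitution:
  V =
[[0, 1, 1, 1],
 [0, 1, 0, 0],
 [1, 0, 0, 0],
 [1, -1, 1, 0]]
  V a = (0, 4, 3, -1)
Solving gives a = (3, 4, 0, -4).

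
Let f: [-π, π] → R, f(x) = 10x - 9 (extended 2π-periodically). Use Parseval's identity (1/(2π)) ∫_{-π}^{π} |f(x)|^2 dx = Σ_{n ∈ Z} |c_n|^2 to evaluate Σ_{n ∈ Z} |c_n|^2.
Σ |c_n|^2 = 100π^2/3 + 81

Expand and integrate term by term over [-π, π]:
  ∫ (10x)^2 dx = 100·(2π^3/3); ∫ 2·10·(-9)·x dx = 0 (odd integrand); ∫ (-9)^2 dx = 81·2π.
So (1/(2π)) ∫_{-π}^{π} (10x - 9)^2 dx = 100π^2/3 + 81 = 100π^2/3 + 81.
Parseval ⇒ Σ |c_n|^2 = 100π^2/3 + 81.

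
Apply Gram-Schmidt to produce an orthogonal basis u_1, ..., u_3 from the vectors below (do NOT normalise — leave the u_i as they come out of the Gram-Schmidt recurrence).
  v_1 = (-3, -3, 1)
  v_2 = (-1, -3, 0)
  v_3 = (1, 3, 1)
Orthogonal basis:
  u_1 = (-3, -3, 1)
  u_2 = (17/19, -21/19, -12/19)
  u_3 = (9/23, -3/23, 18/23)

Apply the Gram-Schmidt recurrence
  u_1 = v_1
  u_i = v_i − Σ_{j<i} ((v_i · u_j) / (u_j · u_j)) · u_j.

Step by step this gives:
  u_1 = (-3, -3, 1)
  u_2 = (17/19, -21/19, -12/19)
  u_3 = (9/23, -3/23, 18/23)

Orthogonality check:
  u_2 · u_1 = 0 (should be 0)
  u_3 · u_1 = 0 (should be 0)
  u_3 · u_2 = 0 (should be 0)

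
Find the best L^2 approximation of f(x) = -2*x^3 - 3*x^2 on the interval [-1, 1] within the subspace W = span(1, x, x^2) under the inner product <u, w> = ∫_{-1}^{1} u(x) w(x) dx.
g(x) = -3*x^2 - 6*x/5

The best approximation g ∈ W is the orthogonal projection of f onto W. Writing g = a_0 + a_1 x + a_2 x^2, the coefficients solve the normal equations G · a = b where
  G_{ij} = <φ_i, φ_j> and b_i = <f, φ_i>, with φ_0 = 1, φ_1 = x, φ_2 = x^2.
G =
  [2, 0, 2/3]
  [0, 2/3, 0]
  [2/3, 0, 2/5],
b = (-2, -4/5, -6/5).
Solving gives a_0 = 0, a_1 = -6/5, a_2 = -3, so
  g(x) = -3*x^2 - 6*x/5.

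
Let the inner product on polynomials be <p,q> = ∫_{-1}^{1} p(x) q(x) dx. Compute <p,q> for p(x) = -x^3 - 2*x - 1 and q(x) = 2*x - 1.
<p,q> = -22/15

Expand the product: p(x)·q(x) = -2*x^4 + x^3 - 4*x^2 + 1.
∫_{-1}^{1} of each monomial x^k gives [2/(k+1) if k even, 0 if k odd]. Integrating term-by-term (or equivalently evaluating the antiderivative F(x) = -2*x^5/5 + x^4/4 - 4*x^3/3 + x at the endpoints):
  F(1) − F(−1) = -29/60 − (59/60) = -22/15.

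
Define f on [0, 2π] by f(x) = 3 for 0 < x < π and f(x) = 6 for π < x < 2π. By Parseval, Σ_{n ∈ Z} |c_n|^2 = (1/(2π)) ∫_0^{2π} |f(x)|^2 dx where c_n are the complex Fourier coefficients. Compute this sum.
Σ |c_n|^2 = 45/2

Parseval equates the L^2 energy of f (normalised by 1/(2π)) with the ℓ^2 sum of its Fourier coefficients: (1/(2π)) ∫_0^{2π} |f|^2 = Σ |c_n|^2.
Compute the left side: (1/(2π)) [∫_0^π 3^2 dx + ∫_π^{2π} 6^2 dx] = (1/(2π)) · (9π + 36π) = (9 + 36)/2 = 45/2.
So Σ_{n ∈ Z} |c_n|^2 = 45/2.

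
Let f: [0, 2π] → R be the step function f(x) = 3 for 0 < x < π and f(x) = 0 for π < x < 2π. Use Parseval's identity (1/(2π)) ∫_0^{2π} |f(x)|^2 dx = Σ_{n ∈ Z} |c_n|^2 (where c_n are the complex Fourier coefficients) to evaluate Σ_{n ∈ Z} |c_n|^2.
Σ |c_n|^2 = 9/2

Parseval equates the L^2 energy of f (normalised by 1/(2π)) with the ℓ^2 sum of its Fourier coefficients: (1/(2π)) ∫_0^{2π} |f|^2 = Σ |c_n|^2.
Compute the left side: (1/(2π)) [∫_0^π 3^2 dx + ∫_π^{2π} 0^2 dx] = (1/(2π)) · (9π + 0π) = (9 + 0)/2 = 9/2.
So Σ_{n ∈ Z} |c_n|^2 = 9/2.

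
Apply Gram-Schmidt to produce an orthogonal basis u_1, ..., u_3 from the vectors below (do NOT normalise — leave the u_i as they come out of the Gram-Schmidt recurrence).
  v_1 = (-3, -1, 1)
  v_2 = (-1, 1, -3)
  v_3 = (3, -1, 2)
Orthogonal basis:
  u_1 = (-3, -1, 1)
  u_2 = (-14/11, 10/11, -32/11)
  u_3 = (2/15, -2/3, -4/15)

Apply the Gram-Schmidt recurrence
  u_1 = v_1
  u_i = v_i − Σ_{j<i} ((v_i · u_j) / (u_j · u_j)) · u_j.

Step by step this gives:
  u_1 = (-3, -1, 1)
  u_2 = (-14/11, 10/11, -32/11)
  u_3 = (2/15, -2/3, -4/15)

Orthogonality check:
  u_2 · u_1 = 0 (should be 0)
  u_3 · u_1 = 0 (should be 0)
  u_3 · u_2 = 0 (should be 0)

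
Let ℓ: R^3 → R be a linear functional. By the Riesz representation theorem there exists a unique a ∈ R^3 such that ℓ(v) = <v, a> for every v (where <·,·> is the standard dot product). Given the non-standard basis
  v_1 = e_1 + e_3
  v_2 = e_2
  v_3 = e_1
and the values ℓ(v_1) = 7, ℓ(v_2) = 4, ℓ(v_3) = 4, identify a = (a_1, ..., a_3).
a = (4, 4, 3)

Write a = (a_1, ..., a_3) in the standard basis. For each basis vector v_i, ℓ(v_i) = <v_i, a> is a linear equation in the a_j's. Collect the n equations into a matrix system V a = ℓ, where row i of V is v_i (expressed in the standard basis). Since V is invertible (lower-triangular with 1s on the diagonal, up to permutation), solve by back-substitution:
  V =
[[1, 0, 1],
 [0, 1, 0],
 [1, 0, 0]]
  V a = (7, 4, 4)
Solving gives a = (4, 4, 3).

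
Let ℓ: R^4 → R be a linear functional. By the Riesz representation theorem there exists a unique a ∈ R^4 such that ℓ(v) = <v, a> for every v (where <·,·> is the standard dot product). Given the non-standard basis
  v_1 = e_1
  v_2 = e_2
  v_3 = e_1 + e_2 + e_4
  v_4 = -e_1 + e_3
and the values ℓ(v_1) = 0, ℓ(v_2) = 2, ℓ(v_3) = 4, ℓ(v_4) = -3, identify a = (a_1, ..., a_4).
a = (0, 2, -3, 2)

Write a = (a_1, ..., a_4) in the standard basis. For each basis vector v_i, ℓ(v_i) = <v_i, a> is a linear equation in the a_j's. Collect the n equations into a matrix system V a = ℓ, where row i of V is v_i (expressed in the standard basis). Since V is invertible (lower-triangular with 1s on the diagonal, up to permutation), solve by back-substitution:
  V =
[[1, 0, 0, 0],
 [0, 1, 0, 0],
 [1, 1, 0, 1],
 [-1, 0, 1, 0]]
  V a = (0, 2, 4, -3)
Solving gives a = (0, 2, -3, 2).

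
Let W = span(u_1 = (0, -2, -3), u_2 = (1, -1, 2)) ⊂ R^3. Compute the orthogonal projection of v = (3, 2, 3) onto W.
proj_W(v) = (39/62, 61/62, 114/31)

Set up U = [u_1 | ... | u_2] ∈ R^(3×2). The projector onto W = col(U) is P = U (U^T U)^(-1) U^T.
Compute U^T U =
  [13, -4]
  [-4, 6],
and U^T v = (-13, 7).
Solve U^T U · c = U^T v for the coefficients: c = (-25/31, 39/62). The projection is proj_W(v) = U c.
Check: (v - proj_W(v)) · u_1 = 0  (should be 0).
Check: (v - proj_W(v)) · u_2 = 0  (should be 0).
Result: proj_W(v) = (39/62, 61/62, 114/31).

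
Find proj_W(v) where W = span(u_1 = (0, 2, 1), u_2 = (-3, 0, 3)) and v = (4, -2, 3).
proj_W(v) = (4/9, -2/9, -5/9)

Set up U = [u_1 | ... | u_2] ∈ R^(3×2). The projector onto W = col(U) is P = U (U^T U)^(-1) U^T.
Compute U^T U =
  [5, 3]
  [3, 18],
and U^T v = (-1, -3).
Solve U^T U · c = U^T v for the coefficients: c = (-1/9, -4/27). The projection is proj_W(v) = U c.
Check: (v - proj_W(v)) · u_1 = 0  (should be 0).
Check: (v - proj_W(v)) · u_2 = 0  (should be 0).
Result: proj_W(v) = (4/9, -2/9, -5/9).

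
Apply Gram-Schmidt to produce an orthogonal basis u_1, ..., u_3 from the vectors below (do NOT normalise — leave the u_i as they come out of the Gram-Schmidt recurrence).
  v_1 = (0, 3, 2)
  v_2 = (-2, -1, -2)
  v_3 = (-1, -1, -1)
Orthogonal basis:
  u_1 = (0, 3, 2)
  u_2 = (-2, 8/13, -12/13)
  u_3 = (-2/17, -2/17, 3/17)

Apply the Gram-Schmidt recurrence
  u_1 = v_1
  u_i = v_i − Σ_{j<i} ((v_i · u_j) / (u_j · u_j)) · u_j.

Step by step this gives:
  u_1 = (0, 3, 2)
  u_2 = (-2, 8/13, -12/13)
  u_3 = (-2/17, -2/17, 3/17)

Orthogonality check:
  u_2 · u_1 = 0 (should be 0)
  u_3 · u_1 = 0 (should be 0)
  u_3 · u_2 = 0 (should be 0)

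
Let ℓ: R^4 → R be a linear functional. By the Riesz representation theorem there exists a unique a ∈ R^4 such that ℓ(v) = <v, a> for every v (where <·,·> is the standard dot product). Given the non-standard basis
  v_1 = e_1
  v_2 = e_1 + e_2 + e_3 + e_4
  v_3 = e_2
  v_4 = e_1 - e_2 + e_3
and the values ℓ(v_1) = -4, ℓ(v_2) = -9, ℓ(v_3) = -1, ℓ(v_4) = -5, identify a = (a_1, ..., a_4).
a = (-4, -1, -2, -2)

Write a = (a_1, ..., a_4) in the standard basis. For each basis vector v_i, ℓ(v_i) = <v_i, a> is a linear equation in the a_j's. Collect the n equations into a matrix system V a = ℓ, where row i of V is v_i (expressed in the standard basis). Since V is invertible (lower-triangular with 1s on the diagonal, up to permutation), solve by back-substitution:
  V =
[[1, 0, 0, 0],
 [1, 1, 1, 1],
 [0, 1, 0, 0],
 [1, -1, 1, 0]]
  V a = (-4, -9, -1, -5)
Solving gives a = (-4, -1, -2, -2).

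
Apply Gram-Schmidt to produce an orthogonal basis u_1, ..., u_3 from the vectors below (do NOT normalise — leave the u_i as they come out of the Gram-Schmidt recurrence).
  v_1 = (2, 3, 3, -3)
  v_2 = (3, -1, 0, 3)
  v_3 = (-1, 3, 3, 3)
Orthogonal basis:
  u_1 = (2, 3, 3, -3)
  u_2 = (105/31, -13/31, 18/31, 75/31)
  u_3 = (-180/79, 1341/553, 1206/553, 1707/553)

Apply the Gram-Schmidt recurrence
  u_1 = v_1
  u_i = v_i − Σ_{j<i} ((v_i · u_j) / (u_j · u_j)) · u_j.

Step by step this gives:
  u_1 = (2, 3, 3, -3)
  u_2 = (105/31, -13/31, 18/31, 75/31)
  u_3 = (-180/79, 1341/553, 1206/553, 1707/553)

Orthogonality check:
  u_2 · u_1 = 0 (should be 0)
  u_3 · u_1 = 0 (should be 0)
  u_3 · u_2 = 0 (should be 0)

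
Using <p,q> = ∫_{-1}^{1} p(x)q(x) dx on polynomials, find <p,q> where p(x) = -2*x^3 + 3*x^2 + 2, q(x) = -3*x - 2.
<p,q> = -48/5

Expand the product: p(x)·q(x) = 6*x^4 - 5*x^3 - 6*x^2 - 6*x - 4.
∫_{-1}^{1} of each monomial x^k gives [2/(k+1) if k even, 0 if k odd]. Integrating term-by-term (or equivalently evaluating the antiderivative F(x) = 6*x^5/5 - 5*x^4/4 - 2*x^3 - 3*x^2 - 4*x at the endpoints):
  F(1) − F(−1) = -181/20 − (11/20) = -48/5.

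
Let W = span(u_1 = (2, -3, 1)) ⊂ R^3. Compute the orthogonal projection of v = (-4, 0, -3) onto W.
proj_W(v) = (-11/7, 33/14, -11/14)

Set up U = [u_1 | ... | u_1] ∈ R^(3×1). The projector onto W = col(U) is P = U (U^T U)^(-1) U^T.
Compute U^T U =
  [14],
and U^T v = (-11).
Solve U^T U · c = U^T v for the coefficients: c = (-11/14). The projection is proj_W(v) = U c.
Check: (v - proj_W(v)) · u_1 = 0  (should be 0).
Result: proj_W(v) = (-11/7, 33/14, -11/14).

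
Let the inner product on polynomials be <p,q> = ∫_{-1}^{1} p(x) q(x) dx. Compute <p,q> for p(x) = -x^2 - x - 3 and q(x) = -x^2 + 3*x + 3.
<p,q> = -98/5

Expand the product: p(x)·q(x) = x^4 - 2*x^3 - 3*x^2 - 12*x - 9.
∫_{-1}^{1} of each monomial x^k gives [2/(k+1) if k even, 0 if k odd]. Integrating term-by-term (or equivalently evaluating the antiderivative F(x) = x^5/5 - x^4/2 - x^3 - 6*x^2 - 9*x at the endpoints):
  F(1) − F(−1) = -163/10 − (33/10) = -98/5.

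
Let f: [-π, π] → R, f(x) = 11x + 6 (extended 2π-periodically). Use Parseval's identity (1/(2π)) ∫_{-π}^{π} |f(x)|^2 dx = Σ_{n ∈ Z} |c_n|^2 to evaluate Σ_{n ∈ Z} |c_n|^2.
Σ |c_n|^2 = 121π^2/3 + 36

Expand and integrate term by term over [-π, π]:
  ∫ (11x)^2 dx = 121·(2π^3/3); ∫ 2·11·(6)·x dx = 0 (odd integrand); ∫ 6^2 dx = 36·2π.
So (1/(2π)) ∫_{-π}^{π} (11x + 6)^2 dx = 121π^2/3 + 36 = 121π^2/3 + 36.
Parseval ⇒ Σ |c_n|^2 = 121π^2/3 + 36.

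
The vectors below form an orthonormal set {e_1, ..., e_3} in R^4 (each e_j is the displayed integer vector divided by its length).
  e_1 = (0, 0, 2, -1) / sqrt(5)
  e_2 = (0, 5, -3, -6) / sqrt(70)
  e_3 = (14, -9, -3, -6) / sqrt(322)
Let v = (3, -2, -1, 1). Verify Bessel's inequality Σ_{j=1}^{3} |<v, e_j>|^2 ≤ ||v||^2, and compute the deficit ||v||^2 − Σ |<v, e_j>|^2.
Σ |<v, e_j>|^2 = 329/23; ||v||^2 = 15; deficit = 16/23

Write each e_j = u_j / sqrt(<u_j, u_j>) where u_j is the displayed integer vector. Then <v, e_j> = <v, u_j> / sqrt(<u_j, u_j>), so |<v, e_j>|^2 = <v, u_j>^2 / <u_j, u_j>.
Coefficients: <v, e_1> = -3/sqrt(5), <v, e_2> = -13/sqrt(70), <v, e_3> = 57/sqrt(322).
Square and sum: Σ |<v, e_j>|^2 = 329/23.
Compute ||v||^2 = v·v = 15.
Deficit = 15 − 329/23 = 16/23 ≥ 0, confirming Bessel's inequality. (The deficit equals ||v − Σ <v,e_j> e_j||^2, the squared distance from v to span{e_j}.)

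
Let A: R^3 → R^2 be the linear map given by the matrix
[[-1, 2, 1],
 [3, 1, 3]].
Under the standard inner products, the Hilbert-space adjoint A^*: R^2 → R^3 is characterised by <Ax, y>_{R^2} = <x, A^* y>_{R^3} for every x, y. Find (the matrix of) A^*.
A^* = A^T =
[[-1, 3],
 [2, 1],
 [1, 3]]

For real matrices with standard dot products, the defining identity <Ax, y> = <x, A^* y> gives (Ax)^T y = x^T (A^*) y, i.e. x^T A^T y = x^T (A^*) y. Since this holds for all x, y, we must have A^* = A^T. Therefore
A^* =
[[-1, 3],
 [2, 1],
 [1, 3]].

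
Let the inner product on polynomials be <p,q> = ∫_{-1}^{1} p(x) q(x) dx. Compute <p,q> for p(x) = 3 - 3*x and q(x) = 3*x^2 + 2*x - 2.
<p,q> = -10

Expand the product: p(x)·q(x) = -9*x^3 + 3*x^2 + 12*x - 6.
∫_{-1}^{1} of each monomial x^k gives [2/(k+1) if k even, 0 if k odd]. Integrating term-by-term (or equivalently evaluating the antiderivative F(x) = -9*x^4/4 + x^3 + 6*x^2 - 6*x at the endpoints):
  F(1) − F(−1) = -5/4 − (35/4) = -10.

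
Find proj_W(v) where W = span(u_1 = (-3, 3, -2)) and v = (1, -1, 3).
proj_W(v) = (18/11, -18/11, 12/11)

Set up U = [u_1 | ... | u_1] ∈ R^(3×1). The projector onto W = col(U) is P = U (U^T U)^(-1) U^T.
Compute U^T U =
  [22],
and U^T v = (-12).
Solve U^T U · c = U^T v for the coefficients: c = (-6/11). The projection is proj_W(v) = U c.
Check: (v - proj_W(v)) · u_1 = 0  (should be 0).
Result: proj_W(v) = (18/11, -18/11, 12/11).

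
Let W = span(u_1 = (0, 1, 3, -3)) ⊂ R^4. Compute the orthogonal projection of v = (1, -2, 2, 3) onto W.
proj_W(v) = (0, -5/19, -15/19, 15/19)

Set up U = [u_1 | ... | u_1] ∈ R^(4×1). The projector onto W = col(U) is P = U (U^T U)^(-1) U^T.
Compute U^T U =
  [19],
and U^T v = (-5).
Solve U^T U · c = U^T v for the coefficients: c = (-5/19). The projection is proj_W(v) = U c.
Check: (v - proj_W(v)) · u_1 = 0  (should be 0).
Result: proj_W(v) = (0, -5/19, -15/19, 15/19).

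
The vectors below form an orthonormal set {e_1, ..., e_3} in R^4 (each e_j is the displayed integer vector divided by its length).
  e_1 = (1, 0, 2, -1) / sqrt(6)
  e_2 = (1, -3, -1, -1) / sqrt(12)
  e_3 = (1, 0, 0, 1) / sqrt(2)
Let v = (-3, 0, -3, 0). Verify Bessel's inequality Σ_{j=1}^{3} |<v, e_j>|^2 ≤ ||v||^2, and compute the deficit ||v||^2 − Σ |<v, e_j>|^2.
Σ |<v, e_j>|^2 = 18; ||v||^2 = 18; deficit = 0

Write each e_j = u_j / sqrt(<u_j, u_j>) where u_j is the displayed integer vector. Then <v, e_j> = <v, u_j> / sqrt(<u_j, u_j>), so |<v, e_j>|^2 = <v, u_j>^2 / <u_j, u_j>.
Coefficients: <v, e_1> = -9/sqrt(6), <v, e_2> = 0/sqrt(12), <v, e_3> = -3/sqrt(2).
Square and sum: Σ |<v, e_j>|^2 = 18.
Compute ||v||^2 = v·v = 18.
Deficit = 18 − 18 = 0 ≥ 0, confirming Bessel's inequality. (The deficit equals ||v − Σ <v,e_j> e_j||^2, the squared distance from v to span{e_j}.)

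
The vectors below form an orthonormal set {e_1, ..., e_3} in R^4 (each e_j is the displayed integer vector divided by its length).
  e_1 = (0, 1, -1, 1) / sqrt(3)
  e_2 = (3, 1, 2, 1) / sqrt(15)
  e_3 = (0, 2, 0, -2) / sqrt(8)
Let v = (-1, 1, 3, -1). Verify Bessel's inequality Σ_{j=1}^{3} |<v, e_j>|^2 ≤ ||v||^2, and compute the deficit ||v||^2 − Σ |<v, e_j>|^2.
Σ |<v, e_j>|^2 = 28/5; ||v||^2 = 12; deficit = 32/5

Write each e_j = u_j / sqrt(<u_j, u_j>) where u_j is the displayed integer vector. Then <v, e_j> = <v, u_j> / sqrt(<u_j, u_j>), so |<v, e_j>|^2 = <v, u_j>^2 / <u_j, u_j>.
Coefficients: <v, e_1> = -3/sqrt(3), <v, e_2> = 3/sqrt(15), <v, e_3> = 4/sqrt(8).
Square and sum: Σ |<v, e_j>|^2 = 28/5.
Compute ||v||^2 = v·v = 12.
Deficit = 12 − 28/5 = 32/5 ≥ 0, confirming Bessel's inequality. (The deficit equals ||v − Σ <v,e_j> e_j||^2, the squared distance from v to span{e_j}.)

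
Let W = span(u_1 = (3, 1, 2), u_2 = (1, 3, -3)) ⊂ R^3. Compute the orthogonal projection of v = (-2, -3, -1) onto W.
proj_W(v) = (-739/266, -545/266, -41/133)

Set up U = [u_1 | ... | u_2] ∈ R^(3×2). The projector onto W = col(U) is P = U (U^T U)^(-1) U^T.
Compute U^T U =
  [14, 0]
  [0, 19],
and U^T v = (-11, -8).
Solve U^T U · c = U^T v for the coefficients: c = (-11/14, -8/19). The projection is proj_W(v) = U c.
Check: (v - proj_W(v)) · u_1 = 0  (should be 0).
Check: (v - proj_W(v)) · u_2 = 0  (should be 0).
Result: proj_W(v) = (-739/266, -545/266, -41/133).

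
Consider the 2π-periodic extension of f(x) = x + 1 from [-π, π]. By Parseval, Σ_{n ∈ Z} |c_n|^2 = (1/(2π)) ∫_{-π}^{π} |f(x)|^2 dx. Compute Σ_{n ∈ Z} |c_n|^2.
Σ |c_n|^2 = π^2/3 + 1

Expand and integrate term by term over [-π, π]:
  ∫ (x)^2 dx = 1·(2π^3/3); ∫ 2·1·(1)·x dx = 0 (odd integrand); ∫ 1^2 dx = 1·2π.
So (1/(2π)) ∫_{-π}^{π} (x + 1)^2 dx = 1π^2/3 + 1 = π^2/3 + 1.
Parseval ⇒ Σ |c_n|^2 = π^2/3 + 1.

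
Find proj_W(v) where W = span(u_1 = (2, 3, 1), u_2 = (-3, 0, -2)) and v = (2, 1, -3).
proj_W(v) = (4/59, 78/59, -6/59)

Set up U = [u_1 | ... | u_2] ∈ R^(3×2). The projector onto W = col(U) is P = U (U^T U)^(-1) U^T.
Compute U^T U =
  [14, -8]
  [-8, 13],
and U^T v = (4, 0).
Solve U^T U · c = U^T v for the coefficients: c = (26/59, 16/59). The projection is proj_W(v) = U c.
Check: (v - proj_W(v)) · u_1 = 0  (should be 0).
Check: (v - proj_W(v)) · u_2 = 0  (should be 0).
Result: proj_W(v) = (4/59, 78/59, -6/59).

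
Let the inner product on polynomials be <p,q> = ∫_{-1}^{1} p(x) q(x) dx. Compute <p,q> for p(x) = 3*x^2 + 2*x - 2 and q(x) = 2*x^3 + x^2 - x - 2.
<p,q> = 62/15

Expand the product: p(x)·q(x) = 6*x^5 + 7*x^4 - 5*x^3 - 10*x^2 - 2*x + 4.
∫_{-1}^{1} of each monomial x^k gives [2/(k+1) if k even, 0 if k odd]. Integrating term-by-term (or equivalently evaluating the antiderivative F(x) = x^6 + 7*x^5/5 - 5*x^4/4 - 10*x^3/3 - x^2 + 4*x at the endpoints):
  F(1) − F(−1) = 49/60 − (-199/60) = 62/15.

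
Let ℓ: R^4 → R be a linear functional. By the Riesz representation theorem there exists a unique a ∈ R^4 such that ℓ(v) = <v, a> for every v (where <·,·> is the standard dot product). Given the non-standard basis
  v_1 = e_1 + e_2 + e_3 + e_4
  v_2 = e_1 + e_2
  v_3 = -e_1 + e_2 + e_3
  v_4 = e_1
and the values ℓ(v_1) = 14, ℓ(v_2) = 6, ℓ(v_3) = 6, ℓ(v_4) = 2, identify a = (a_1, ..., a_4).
a = (2, 4, 4, 4)

Write a = (a_1, ..., a_4) in the standard basis. For each basis vector v_i, ℓ(v_i) = <v_i, a> is a linear equation in the a_j's. Collect the n equations into a matrix system V a = ℓ, where row i of V is v_i (expressed in the standard basis). Since V is invertible (lower-triangular with 1s on the diagonal, up to permutation), solve by back-substitution:
  V =
[[1, 1, 1, 1],
 [1, 1, 0, 0],
 [-1, 1, 1, 0],
 [1, 0, 0, 0]]
  V a = (14, 6, 6, 2)
Solving gives a = (2, 4, 4, 4).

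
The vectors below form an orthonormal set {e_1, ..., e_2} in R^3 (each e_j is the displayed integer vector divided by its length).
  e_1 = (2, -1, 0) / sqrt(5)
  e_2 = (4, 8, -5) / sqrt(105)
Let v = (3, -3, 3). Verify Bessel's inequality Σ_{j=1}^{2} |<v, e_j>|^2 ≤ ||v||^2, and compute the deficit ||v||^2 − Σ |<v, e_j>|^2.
Σ |<v, e_j>|^2 = 162/7; ||v||^2 = 27; deficit = 27/7

Write each e_j = u_j / sqrt(<u_j, u_j>) where u_j is the displayed integer vector. Then <v, e_j> = <v, u_j> / sqrt(<u_j, u_j>), so |<v, e_j>|^2 = <v, u_j>^2 / <u_j, u_j>.
Coefficients: <v, e_1> = 9/sqrt(5), <v, e_2> = -27/sqrt(105).
Square and sum: Σ |<v, e_j>|^2 = 162/7.
Compute ||v||^2 = v·v = 27.
Deficit = 27 − 162/7 = 27/7 ≥ 0, confirming Bessel's inequality. (The deficit equals ||v − Σ <v,e_j> e_j||^2, the squared distance from v to span{e_j}.)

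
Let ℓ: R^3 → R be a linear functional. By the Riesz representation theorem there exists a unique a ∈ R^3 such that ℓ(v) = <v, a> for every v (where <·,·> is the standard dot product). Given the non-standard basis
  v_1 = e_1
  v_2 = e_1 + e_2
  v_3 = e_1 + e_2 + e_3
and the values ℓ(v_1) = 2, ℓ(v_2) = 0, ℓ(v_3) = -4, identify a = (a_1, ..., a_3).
a = (2, -2, -4)

Write a = (a_1, ..., a_3) in the standard basis. For each basis vector v_i, ℓ(v_i) = <v_i, a> is a linear equation in the a_j's. Collect the n equations into a matrix system V a = ℓ, where row i of V is v_i (expressed in the standard basis). Since V is invertible (lower-triangular with 1s on the diagonal, up to permutation), solve by back-substitution:
  V =
[[1, 0, 0],
 [1, 1, 0],
 [1, 1, 1]]
  V a = (2, 0, -4)
Solving gives a = (2, -2, -4).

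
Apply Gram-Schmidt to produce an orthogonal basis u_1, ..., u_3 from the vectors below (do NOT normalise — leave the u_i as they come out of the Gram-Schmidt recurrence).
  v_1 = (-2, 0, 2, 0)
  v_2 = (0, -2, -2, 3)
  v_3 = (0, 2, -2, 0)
Orthogonal basis:
  u_1 = (-2, 0, 2, 0)
  u_2 = (-1, -2, -1, 3)
  u_3 = (-17/15, 26/15, -17/15, 2/5)

Apply the Gram-Schmidt recurrence
  u_1 = v_1
  u_i = v_i − Σ_{j<i} ((v_i · u_j) / (u_j · u_j)) · u_j.

Step by step this gives:
  u_1 = (-2, 0, 2, 0)
  u_2 = (-1, -2, -1, 3)
  u_3 = (-17/15, 26/15, -17/15, 2/5)

Orthogonality check:
  u_2 · u_1 = 0 (should be 0)
  u_3 · u_1 = 0 (should be 0)
  u_3 · u_2 = 0 (should be 0)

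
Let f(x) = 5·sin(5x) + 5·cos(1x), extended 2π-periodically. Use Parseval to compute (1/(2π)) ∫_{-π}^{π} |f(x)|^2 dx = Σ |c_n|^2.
Σ |c_n|^2 = 25

Expand |f|^2 and use orthogonality of {sin(nx), cos(mx)} on [-π, π]:
  ∫_{-π}^{π} sin(nx)^2 dx = π, ∫ cos(mx)^2 dx = π, and cross terms integrate to 0.
So ∫_{-π}^{π} f(x)^2 dx = 5^2 · π + 5^2 · π = (25 + 25)π.
Divide by 2π: (25 + 25)/2 = 25.
By Parseval, this equals Σ |c_n|^2.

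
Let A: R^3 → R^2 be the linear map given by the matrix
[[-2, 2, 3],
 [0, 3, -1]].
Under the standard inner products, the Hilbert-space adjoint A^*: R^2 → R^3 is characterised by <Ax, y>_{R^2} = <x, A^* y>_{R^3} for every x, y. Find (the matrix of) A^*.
A^* = A^T =
[[-2, 0],
 [2, 3],
 [3, -1]]

For real matrices with standard dot products, the defining identity <Ax, y> = <x, A^* y> gives (Ax)^T y = x^T (A^*) y, i.e. x^T A^T y = x^T (A^*) y. Since this holds for all x, y, we must have A^* = A^T. Therefore
A^* =
[[-2, 0],
 [2, 3],
 [3, -1]].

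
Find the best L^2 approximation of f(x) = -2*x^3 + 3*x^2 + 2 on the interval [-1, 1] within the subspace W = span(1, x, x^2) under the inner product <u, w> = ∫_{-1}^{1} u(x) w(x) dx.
g(x) = 3*x^2 - 6*x/5 + 2

The best approximation g ∈ W is the orthogonal projection of f onto W. Writing g = a_0 + a_1 x + a_2 x^2, the coefficients solve the normal equations G · a = b where
  G_{ij} = <φ_i, φ_j> and b_i = <f, φ_i>, with φ_0 = 1, φ_1 = x, φ_2 = x^2.
G =
  [2, 0, 2/3]
  [0, 2/3, 0]
  [2/3, 0, 2/5],
b = (6, -4/5, 38/15).
Solving gives a_0 = 2, a_1 = -6/5, a_2 = 3, so
  g(x) = 3*x^2 - 6*x/5 + 2.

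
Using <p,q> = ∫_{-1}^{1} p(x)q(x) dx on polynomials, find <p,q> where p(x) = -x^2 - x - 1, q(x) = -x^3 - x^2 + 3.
<p,q> = -98/15

Expand the product: p(x)·q(x) = x^5 + 2*x^4 + 2*x^3 - 2*x^2 - 3*x - 3.
∫_{-1}^{1} of each monomial x^k gives [2/(k+1) if k even, 0 if k odd]. Integrating term-by-term (or equivalently evaluating the antiderivative F(x) = x^6/6 + 2*x^5/5 + x^4/2 - 2*x^3/3 - 3*x^2/2 - 3*x at the endpoints):
  F(1) − F(−1) = -41/10 − (73/30) = -98/15.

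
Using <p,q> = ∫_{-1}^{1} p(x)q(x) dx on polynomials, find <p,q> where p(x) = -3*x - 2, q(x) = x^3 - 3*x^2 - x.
<p,q> = 24/5

Expand the product: p(x)·q(x) = -3*x^4 + 7*x^3 + 9*x^2 + 2*x.
∫_{-1}^{1} of each monomial x^k gives [2/(k+1) if k even, 0 if k odd]. Integrating term-by-term (or equivalently evaluating the antiderivative F(x) = -3*x^5/5 + 7*x^4/4 + 3*x^3 + x^2 at the endpoints):
  F(1) − F(−1) = 103/20 − (7/20) = 24/5.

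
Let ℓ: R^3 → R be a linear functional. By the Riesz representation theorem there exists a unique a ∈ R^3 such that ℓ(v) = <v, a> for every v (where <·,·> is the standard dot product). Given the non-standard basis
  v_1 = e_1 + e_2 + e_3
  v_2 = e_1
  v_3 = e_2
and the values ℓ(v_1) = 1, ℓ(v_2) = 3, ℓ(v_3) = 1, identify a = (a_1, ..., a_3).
a = (3, 1, -3)

Write a = (a_1, ..., a_3) in the standard basis. For each basis vector v_i, ℓ(v_i) = <v_i, a> is a linear equation in the a_j's. Collect the n equations into a matrix system V a = ℓ, where row i of V is v_i (expressed in the standard basis). Since V is invertible (lower-triangular with 1s on the diagonal, up to permutation), solve by back-substitution:
  V =
[[1, 1, 1],
 [1, 0, 0],
 [0, 1, 0]]
  V a = (1, 3, 1)
Solving gives a = (3, 1, -3).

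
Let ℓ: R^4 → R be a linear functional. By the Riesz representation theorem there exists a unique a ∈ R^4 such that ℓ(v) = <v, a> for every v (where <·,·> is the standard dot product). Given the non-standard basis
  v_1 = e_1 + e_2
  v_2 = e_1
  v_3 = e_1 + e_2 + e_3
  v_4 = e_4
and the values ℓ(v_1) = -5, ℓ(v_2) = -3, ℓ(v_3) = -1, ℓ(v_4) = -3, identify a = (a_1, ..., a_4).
a = (-3, -2, 4, -3)

Write a = (a_1, ..., a_4) in the standard basis. For each basis vector v_i, ℓ(v_i) = <v_i, a> is a linear equation in the a_j's. Collect the n equations into a matrix system V a = ℓ, where row i of V is v_i (expressed in the standard basis). Since V is invertible (lower-triangular with 1s on the diagonal, up to permutation), solve by back-substitution:
  V =
[[1, 1, 0, 0],
 [1, 0, 0, 0],
 [1, 1, 1, 0],
 [0, 0, 0, 1]]
  V a = (-5, -3, -1, -3)
Solving gives a = (-3, -2, 4, -3).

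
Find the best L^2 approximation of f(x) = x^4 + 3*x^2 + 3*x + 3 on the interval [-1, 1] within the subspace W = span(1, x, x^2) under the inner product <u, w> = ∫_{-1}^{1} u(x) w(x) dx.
g(x) = 27*x^2/7 + 3*x + 102/35

The best approximation g ∈ W is the orthogonal projection of f onto W. Writing g = a_0 + a_1 x + a_2 x^2, the coefficients solve the normal equations G · a = b where
  G_{ij} = <φ_i, φ_j> and b_i = <f, φ_i>, with φ_0 = 1, φ_1 = x, φ_2 = x^2.
G =
  [2, 0, 2/3]
  [0, 2/3, 0]
  [2/3, 0, 2/5],
b = (42/5, 2, 122/35).
Solving gives a_0 = 102/35, a_1 = 3, a_2 = 27/7, so
  g(x) = 27*x^2/7 + 3*x + 102/35.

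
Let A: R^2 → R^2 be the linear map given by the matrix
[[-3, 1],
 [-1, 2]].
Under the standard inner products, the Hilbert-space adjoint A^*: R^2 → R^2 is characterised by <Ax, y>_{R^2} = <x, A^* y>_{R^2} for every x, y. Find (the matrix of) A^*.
A^* = A^T =
[[-3, -1],
 [1, 2]]

For real matrices with standard dot products, the defining identity <Ax, y> = <x, A^* y> gives (Ax)^T y = x^T (A^*) y, i.e. x^T A^T y = x^T (A^*) y. Since this holds for all x, y, we must have A^* = A^T. Therefore
A^* =
[[-3, -1],
 [1, 2]].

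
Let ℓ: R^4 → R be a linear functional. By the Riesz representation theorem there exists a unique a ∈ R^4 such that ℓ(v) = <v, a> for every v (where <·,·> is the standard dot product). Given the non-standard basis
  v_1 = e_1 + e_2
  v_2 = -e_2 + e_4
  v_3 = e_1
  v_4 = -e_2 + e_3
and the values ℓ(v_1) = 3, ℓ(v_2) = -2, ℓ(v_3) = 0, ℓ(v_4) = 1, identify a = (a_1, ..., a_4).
a = (0, 3, 4, 1)

Write a = (a_1, ..., a_4) in the standard basis. For each basis vector v_i, ℓ(v_i) = <v_i, a> is a linear equation in the a_j's. Collect the n equations into a matrix system V a = ℓ, where row i of V is v_i (expressed in the standard basis). Since V is invertible (lower-triangular with 1s on the diagonal, up to permutation), solve by back-substitution:
  V =
[[1, 1, 0, 0],
 [0, -1, 0, 1],
 [1, 0, 0, 0],
 [0, -1, 1, 0]]
  V a = (3, -2, 0, 1)
Solving gives a = (0, 3, 4, 1).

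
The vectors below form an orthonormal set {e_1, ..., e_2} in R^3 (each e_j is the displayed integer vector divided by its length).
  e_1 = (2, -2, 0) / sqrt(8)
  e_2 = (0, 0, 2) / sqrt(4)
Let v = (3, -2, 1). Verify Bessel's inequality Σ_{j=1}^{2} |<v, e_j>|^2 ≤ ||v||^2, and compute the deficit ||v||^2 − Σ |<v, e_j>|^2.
Σ |<v, e_j>|^2 = 27/2; ||v||^2 = 14; deficit = 1/2

Write each e_j = u_j / sqrt(<u_j, u_j>) where u_j is the displayed integer vector. Then <v, e_j> = <v, u_j> / sqrt(<u_j, u_j>), so |<v, e_j>|^2 = <v, u_j>^2 / <u_j, u_j>.
Coefficients: <v, e_1> = 10/sqrt(8), <v, e_2> = 2/sqrt(4).
Square and sum: Σ |<v, e_j>|^2 = 27/2.
Compute ||v||^2 = v·v = 14.
Deficit = 14 − 27/2 = 1/2 ≥ 0, confirming Bessel's inequality. (The deficit equals ||v − Σ <v,e_j> e_j||^2, the squared distance from v to span{e_j}.)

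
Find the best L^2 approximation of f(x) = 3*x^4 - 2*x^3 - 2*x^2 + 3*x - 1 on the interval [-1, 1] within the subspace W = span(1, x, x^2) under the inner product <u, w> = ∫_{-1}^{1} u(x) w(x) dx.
g(x) = 4*x^2/7 + 9*x/5 - 44/35

The best approximation g ∈ W is the orthogonal projection of f onto W. Writing g = a_0 + a_1 x + a_2 x^2, the coefficients solve the normal equations G · a = b where
  G_{ij} = <φ_i, φ_j> and b_i = <f, φ_i>, with φ_0 = 1, φ_1 = x, φ_2 = x^2.
G =
  [2, 0, 2/3]
  [0, 2/3, 0]
  [2/3, 0, 2/5],
b = (-32/15, 6/5, -64/105).
Solving gives a_0 = -44/35, a_1 = 9/5, a_2 = 4/7, so
  g(x) = 4*x^2/7 + 9*x/5 - 44/35.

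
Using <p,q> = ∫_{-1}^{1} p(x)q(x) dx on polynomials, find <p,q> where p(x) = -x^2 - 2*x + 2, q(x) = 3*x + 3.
<p,q> = 6

Expand the product: p(x)·q(x) = -3*x^3 - 9*x^2 + 6.
∫_{-1}^{1} of each monomial x^k gives [2/(k+1) if k even, 0 if k odd]. Integrating term-by-term (or equivalently evaluating the antiderivative F(x) = -3*x^4/4 - 3*x^3 + 6*x at the endpoints):
  F(1) − F(−1) = 9/4 − (-15/4) = 6.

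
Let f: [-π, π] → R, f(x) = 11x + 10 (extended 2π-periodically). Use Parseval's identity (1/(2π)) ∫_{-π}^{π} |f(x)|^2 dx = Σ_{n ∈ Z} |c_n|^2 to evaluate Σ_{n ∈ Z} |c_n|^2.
Σ |c_n|^2 = 121π^2/3 + 100

Expand and integrate term by term over [-π, π]:
  ∫ (11x)^2 dx = 121·(2π^3/3); ∫ 2·11·(10)·x dx = 0 (odd integrand); ∫ 10^2 dx = 100·2π.
So (1/(2π)) ∫_{-π}^{π} (11x + 10)^2 dx = 121π^2/3 + 100 = 121π^2/3 + 100.
Parseval ⇒ Σ |c_n|^2 = 121π^2/3 + 100.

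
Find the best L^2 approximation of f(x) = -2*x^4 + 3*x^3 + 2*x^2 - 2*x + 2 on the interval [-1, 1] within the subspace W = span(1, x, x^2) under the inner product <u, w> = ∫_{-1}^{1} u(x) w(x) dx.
g(x) = 2*x^2/7 - x/5 + 76/35

The best approximation g ∈ W is the orthogonal projection of f onto W. Writing g = a_0 + a_1 x + a_2 x^2, the coefficients solve the normal equations G · a = b where
  G_{ij} = <φ_i, φ_j> and b_i = <f, φ_i>, with φ_0 = 1, φ_1 = x, φ_2 = x^2.
G =
  [2, 0, 2/3]
  [0, 2/3, 0]
  [2/3, 0, 2/5],
b = (68/15, -2/15, 164/105).
Solving gives a_0 = 76/35, a_1 = -1/5, a_2 = 2/7, so
  g(x) = 2*x^2/7 - x/5 + 76/35.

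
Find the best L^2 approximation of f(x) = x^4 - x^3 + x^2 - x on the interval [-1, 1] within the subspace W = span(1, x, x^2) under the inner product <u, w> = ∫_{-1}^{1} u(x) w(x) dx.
g(x) = 13*x^2/7 - 8*x/5 - 3/35

The best approximation g ∈ W is the orthogonal projection of f onto W. Writing g = a_0 + a_1 x + a_2 x^2, the coefficients solve the normal equations G · a = b where
  G_{ij} = <φ_i, φ_j> and b_i = <f, φ_i>, with φ_0 = 1, φ_1 = x, φ_2 = x^2.
G =
  [2, 0, 2/3]
  [0, 2/3, 0]
  [2/3, 0, 2/5],
b = (16/15, -16/15, 24/35).
Solving gives a_0 = -3/35, a_1 = -8/5, a_2 = 13/7, so
  g(x) = 13*x^2/7 - 8*x/5 - 3/35.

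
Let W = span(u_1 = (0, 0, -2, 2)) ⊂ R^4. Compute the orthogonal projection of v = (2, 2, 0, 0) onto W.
proj_W(v) = (0, 0, 0, 0)

Set up U = [u_1 | ... | u_1] ∈ R^(4×1). The projector onto W = col(U) is P = U (U^T U)^(-1) U^T.
Compute U^T U =
  [8],
and U^T v = (0).
Solve U^T U · c = U^T v for the coefficients: c = (0). The projection is proj_W(v) = U c.
Check: (v - proj_W(v)) · u_1 = 0  (should be 0).
Result: proj_W(v) = (0, 0, 0, 0).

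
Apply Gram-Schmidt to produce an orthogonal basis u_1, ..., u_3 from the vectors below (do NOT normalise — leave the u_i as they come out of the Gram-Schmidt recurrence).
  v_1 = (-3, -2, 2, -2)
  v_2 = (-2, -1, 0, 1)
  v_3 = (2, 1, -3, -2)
Orthogonal basis:
  u_1 = (-3, -2, 2, -2)
  u_2 = (-8/7, -3/7, -4/7, 11/7)
  u_3 = (-8/15, -11/30, -13/5, -43/30)

Apply the Gram-Schmidt recurrence
  u_1 = v_1
  u_i = v_i − Σ_{j<i} ((v_i · u_j) / (u_j · u_j)) · u_j.

Step by step this gives:
  u_1 = (-3, -2, 2, -2)
  u_2 = (-8/7, -3/7, -4/7, 11/7)
  u_3 = (-8/15, -11/30, -13/5, -43/30)

Orthogonality check:
  u_2 · u_1 = 0 (should be 0)
  u_3 · u_1 = 0 (should be 0)
  u_3 · u_2 = 0 (should be 0)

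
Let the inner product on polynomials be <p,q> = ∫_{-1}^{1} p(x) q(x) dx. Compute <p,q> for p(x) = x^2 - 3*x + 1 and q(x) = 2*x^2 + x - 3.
<p,q> = -118/15

Expand the product: p(x)·q(x) = 2*x^4 - 5*x^3 - 4*x^2 + 10*x - 3.
∫_{-1}^{1} of each monomial x^k gives [2/(k+1) if k even, 0 if k odd]. Integrating term-by-term (or equivalently evaluating the antiderivative F(x) = 2*x^5/5 - 5*x^4/4 - 4*x^3/3 + 5*x^2 - 3*x at the endpoints):
  F(1) − F(−1) = -11/60 − (461/60) = -118/15.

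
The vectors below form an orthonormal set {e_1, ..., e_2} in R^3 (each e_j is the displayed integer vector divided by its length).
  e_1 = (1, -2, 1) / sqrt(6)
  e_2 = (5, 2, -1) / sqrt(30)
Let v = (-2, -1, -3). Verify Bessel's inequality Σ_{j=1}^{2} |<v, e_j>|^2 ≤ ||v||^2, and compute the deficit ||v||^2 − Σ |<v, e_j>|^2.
Σ |<v, e_j>|^2 = 21/5; ||v||^2 = 14; deficit = 49/5

Write each e_j = u_j / sqrt(<u_j, u_j>) where u_j is the displayed integer vector. Then <v, e_j> = <v, u_j> / sqrt(<u_j, u_j>), so |<v, e_j>|^2 = <v, u_j>^2 / <u_j, u_j>.
Coefficients: <v, e_1> = -3/sqrt(6), <v, e_2> = -9/sqrt(30).
Square and sum: Σ |<v, e_j>|^2 = 21/5.
Compute ||v||^2 = v·v = 14.
Deficit = 14 − 21/5 = 49/5 ≥ 0, confirming Bessel's inequality. (The deficit equals ||v − Σ <v,e_j> e_j||^2, the squared distance from v to span{e_j}.)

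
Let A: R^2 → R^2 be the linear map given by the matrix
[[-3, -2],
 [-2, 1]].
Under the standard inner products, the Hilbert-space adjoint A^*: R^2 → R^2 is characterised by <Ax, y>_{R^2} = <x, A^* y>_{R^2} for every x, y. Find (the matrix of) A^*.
A^* = A^T =
[[-3, -2],
 [-2, 1]]

For real matrices with standard dot products, the defining identity <Ax, y> = <x, A^* y> gives (Ax)^T y = x^T (A^*) y, i.e. x^T A^T y = x^T (A^*) y. Since this holds for all x, y, we must have A^* = A^T. Therefore
A^* =
[[-3, -2],
 [-2, 1]].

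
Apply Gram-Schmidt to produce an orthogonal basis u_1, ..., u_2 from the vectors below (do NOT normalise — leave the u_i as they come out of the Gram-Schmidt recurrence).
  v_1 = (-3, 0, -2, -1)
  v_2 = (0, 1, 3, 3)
Orthogonal basis:
  u_1 = (-3, 0, -2, -1)
  u_2 = (-27/14, 1, 12/7, 33/14)

Apply the Gram-Schmidt recurrence
  u_1 = v_1
  u_i = v_i − Σ_{j<i} ((v_i · u_j) / (u_j · u_j)) · u_j.

Step by step this gives:
  u_1 = (-3, 0, -2, -1)
  u_2 = (-27/14, 1, 12/7, 33/14)

Orthogonality check:
  u_2 · u_1 = 0 (should be 0)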